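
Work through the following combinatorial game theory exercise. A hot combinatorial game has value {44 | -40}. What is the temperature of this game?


The game is {44 | -40}, a switch {a | b} with numbers a > b.
Cooling {a | b} by t gives {a - t | b + t}, which stops being hot when a - t = b + t, i.e. at t = (a - b)/2. So the temperature of a switch is (a - b)/2.
Temperature = (Left option - Right option) / 2
= (44 - (-40)) / 2
= 84 / 2
= 42

42


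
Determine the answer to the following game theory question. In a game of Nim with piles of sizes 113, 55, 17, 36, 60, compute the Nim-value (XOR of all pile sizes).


We need the XOR (exclusive or) of all pile sizes.
After XOR-ing pile 1 (size 113): 0 XOR 113 = 113
After XOR-ing pile 2 (size 55): 113 XOR 55 = 70
After XOR-ing pile 3 (size 17): 70 XOR 17 = 87
After XOR-ing pile 4 (size 36): 87 XOR 36 = 115
After XOR-ing pile 5 (size 60): 115 XOR 60 = 79
The Nim-value of this position is 79.

79


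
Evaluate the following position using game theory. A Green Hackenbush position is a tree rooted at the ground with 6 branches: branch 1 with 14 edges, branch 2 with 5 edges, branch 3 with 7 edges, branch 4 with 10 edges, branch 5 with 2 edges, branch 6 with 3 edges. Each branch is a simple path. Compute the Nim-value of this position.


The tree has 6 branches from the ground vertex.
In Green Hackenbush, the Nim-value of a simple path of length k is k.
Branch 1: length 14, Nim-value = 14
Branch 2: length 5, Nim-value = 5
Branch 3: length 7, Nim-value = 7
Branch 4: length 10, Nim-value = 10
Branch 5: length 2, Nim-value = 2
Branch 6: length 3, Nim-value = 3
Total Nim-value = XOR of all branch values:
0 XOR 14 = 14
14 XOR 5 = 11
11 XOR 7 = 12
12 XOR 10 = 6
6 XOR 2 = 4
4 XOR 3 = 7
Nim-value of the tree = 7

7


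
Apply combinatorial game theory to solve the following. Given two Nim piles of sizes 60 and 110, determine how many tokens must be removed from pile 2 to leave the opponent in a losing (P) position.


Piles: 60 and 110
Current XOR: 60 XOR 110 = 82 (non-zero, so this is an N-position).
To make the XOR zero, we need to find a move that balances the piles.
For pile 2 (size 110): target = 110 XOR 82 = 60
We reduce pile 2 from 110 to 60.
Tokens removed: 110 - 60 = 50
Verification: 60 XOR 60 = 0

50


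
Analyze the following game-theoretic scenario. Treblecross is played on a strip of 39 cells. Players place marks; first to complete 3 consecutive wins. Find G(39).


Treblecross: place X on empty cells; 3-in-a-row wins.
Playing within two cells of an existing X lets the opponent win at once, so sensible play treats the cells i-2..i+2 around each X as dead. The player left with no safe cell loses, so this is a normal-play take-away game on strips of safe cells.
Placing X at cell i (0-indexed) of a strip of k safe cells leaves independent strips of sizes max(0, i-2) and max(0, k-i-3). Hence G(k) = mex{ G(max(0,i-2)) XOR G(max(0,k-i-3)) : 0 <= i < k }, with G(0) = 0.
G(1): splits (0,0):0^0=0 -> mex({0}) = 1
G(2): splits (0,0):0^0=0 -> mex({0}) = 1
G(3): splits (0,0):0^0=0 -> mex({0}) = 1
G(4): splits (0,1):0^1=1 (0,0):0^0=0 -> mex({0, 1}) = 2
G(5): splits (0,2):0^1=1 (0,1):0^1=1 (0,0):0^0=0 -> mex({0, 1}) = 2
G(6) = mex({1}) = 0
G(7) = mex({0, 1, 2}) = 3
G(8) = mex({0, 1, 2}) = 3
G(9) = mex({0, 2}) = 1
G(10) = mex({0, 2, 3}) = 1
G(11) = mex({0, 3}) = 1
G(12) = mex({1, 3}) = 0
G(13) = mex({0, 1, 2, 3}) = 4
G(14) = mex({0, 1, 2}) = 3
G(15) = mex({0, 1, 2}) = 3
G(16) = mex({0, 1, 2, 4}) = 3
G(17) = mex({0, 1, 3, 4}) = 2
G(18) = mex({0, 1, 3, 4}) = 2
G(19) = mex({0, 1, 3, 5}) = 2
G(20) = mex({0, 1, 2, 3, 5}) = 4
G(21) = mex({0, 1, 2, 3, 5}) = 4
G(22) = mex({1, 2, 6}) = 0
G(23) = mex({0, 1, 2, 3, 4, 6}) = 5
G(24) = mex({0, 1, 2, 3, 4}) = 5
G(25) = mex({0, 1, 3, 4, 7}) = 2
G(26) = mex({0, 1, 3, 4, 5, 7}) = 2
G(27) = mex({0, 1, 3, 5}) = 2
G(28) = mex({0, 1, 2, 5}) = 3
G(29) = mex({0, 1, 2, 4, 5, 6}) = 3
G(30) = mex({1, 2, 4, 6}) = 0
G(31) = mex({0, 1, 2, 3, 4, 6}) = 5
G(32) = mex({1, 2, 3, 4, 7}) = 0
G(33) = mex({0, 3, 7}) = 1
G(34) = mex({0, 2, 3, 5, 7}) = 1
G(35) = mex({0, 2, 3, 5, 6}) = 1
G(36) = mex({0, 1, 2, 5, 6}) = 3
G(37) = mex({0, 1, 2, 4, 5, 6}) = 3
G(38) = mex({0, 1, 2, 4}) = 3
G(39) = mex({0, 1, 2, 3, 4, 7}) = 5
Therefore G(39) = 5.

5


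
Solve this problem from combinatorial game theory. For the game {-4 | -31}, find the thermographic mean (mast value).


Game = {-4 | -31}, a switch {a | b} with numbers a > b.
Its thermograph has left wall a - t and right wall b + t, which meet at t = (a - b)/2, where both equal (a + b)/2. So the mast (mean value) is at (a + b)/2.
Mean = (-4 + (-31))/2 = -35/2 = -35/2

-35/2


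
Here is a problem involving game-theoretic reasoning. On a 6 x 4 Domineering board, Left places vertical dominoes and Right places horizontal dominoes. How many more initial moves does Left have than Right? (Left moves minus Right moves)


Board is 6 x 4 (rows x cols).
Left (vertical) placements: (rows-1) * cols = 5 * 4 = 20
Right (horizontal) placements: rows * (cols-1) = 6 * 3 = 18
Advantage = Left - Right = 20 - 18 = 2

2


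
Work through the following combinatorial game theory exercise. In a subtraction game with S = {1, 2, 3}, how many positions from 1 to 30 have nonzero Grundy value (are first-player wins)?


Subtraction set S = {1, 2, 3}, so G(n) = n mod 4.
G(n) = 0 when n is a multiple of 4.
Multiples of 4 in [1, 30]: 7
N-positions (nonzero Grundy) = 30 - 7 = 23

23


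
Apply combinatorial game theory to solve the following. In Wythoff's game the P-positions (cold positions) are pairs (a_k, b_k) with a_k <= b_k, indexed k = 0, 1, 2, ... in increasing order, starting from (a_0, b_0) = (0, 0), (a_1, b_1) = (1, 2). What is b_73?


By Wythoff's theorem, a_k = floor(k * phi) and b_k = floor(k * phi^2) = a_k + k, where phi = (1 + sqrt(5))/2 is the golden ratio.
phi = (1 + sqrt(5))/2 = 1.618034
phi^2 = phi + 1 = 2.618034
k = 73
k * phi^2 = 73 * 2.618034 = 191.116481
b_73 = floor(k * phi^2) = 191 (check: a_73 + k = 118 + 73 = 191)

191


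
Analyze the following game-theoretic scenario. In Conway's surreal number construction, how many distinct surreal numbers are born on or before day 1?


Day 0: {|} = 0 is born. Count = 1.
Day n: the number of surreal numbers born by day n is 2^(n+1) - 1.
By day 0: 2^1 - 1 = 1
By day 1: 2^2 - 1 = 3
By day 1: 3 surreal numbers.

3


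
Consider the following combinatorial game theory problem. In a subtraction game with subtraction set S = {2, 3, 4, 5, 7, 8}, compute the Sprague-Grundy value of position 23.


The subtraction set is S = {2, 3, 4, 5, 7, 8}.
G(k) = mex{ G(k - s) : s in S, s <= k }. We compute iteratively: G(0) = 0.
G(1) = mex({}) = 0
G(2) = mex({0}) = 1
G(3) = mex({0}) = 1
G(4) = mex({0, 1}) = 2
G(5) = mex({0, 1}) = 2
G(6) = mex({0, 1, 2}) = 3
G(7) = mex({0, 1, 2}) = 3
G(8) = mex({0, 1, 2, 3}) = 4
G(9) = mex({0, 1, 2, 3}) = 4
G(10) = mex({1, 2, 3, 4}) = 0
G(11) = mex({1, 2, 3, 4}) = 0
G(12) = mex({0, 2, 3, 4}) = 1
G(13) = mex({0, 2, 3, 4}) = 1
G(14) = mex({0, 1, 3, 4}) = 2
G(15) = mex({0, 1, 3, 4}) = 2
G(16) = mex({0, 1, 2, 4}) = 3
G(17) = mex({0, 1, 2, 4}) = 3
Observe that G(10)..G(17) = 0, 0, 1, 1, 2, 2, 3, 3 repeats G(0)..G(7) = 0, 0, 1, 1, 2, 2, 3, 3.
For k >= max(S) = 8, G(k) is determined by the previous 8 values G(k-8)..G(k-1); a window of 8 consecutive values has recurred shifted by 10, so by induction G(k + 10) = G(k) for all k >= 0: the sequence is periodic from the start with period 10.
One period: G(0..9) = 0, 0, 1, 1, 2, 2, 3, 3, 4, 4.
23 mod 10 = 3, so G(23) = G(3) = 1.

1


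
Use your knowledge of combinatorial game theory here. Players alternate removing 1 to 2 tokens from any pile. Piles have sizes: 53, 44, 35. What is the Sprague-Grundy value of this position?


Subtraction set: {1, 2}
For this subtraction set, G(n) = n mod 3 (period = max + 1 = 3).
Pile 1 (size 53): G(53) = 53 mod 3 = 2
Pile 2 (size 44): G(44) = 44 mod 3 = 2
Pile 3 (size 35): G(35) = 35 mod 3 = 2
Total Grundy value = XOR of all: 2 XOR 2 XOR 2 = 2

2


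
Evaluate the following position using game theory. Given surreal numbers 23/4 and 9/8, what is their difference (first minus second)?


x = 23/4, y = 9/8
Converting to common denominator: 8
x = 46/8, y = 9/8
x - y = 23/4 - 9/8 = 37/8

37/8


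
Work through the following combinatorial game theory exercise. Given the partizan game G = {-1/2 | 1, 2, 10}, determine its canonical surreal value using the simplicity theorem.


Left options: {-1/2}, max = -1/2
Right options: {1, 2, 10}, min = 1
All options are numbers and max(Left) < min(Right), so by the simplicity theorem the value is the simplest (earliest-born) number strictly between -1/2 and 1.
The only integer strictly between -1/2 and 1 is 0.
No non-integer in the interval can be simpler: if x is a non-integer in the interval, then floor(x) or ceil(x) also lies in the interval (the interval contains an integer), and both are proper prefixes of x's sign expansion, i.e. born earlier. So the game value is 0.
Game value = 0

0


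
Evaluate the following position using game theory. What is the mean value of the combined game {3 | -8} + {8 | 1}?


G1 = {3 | -8}, G2 = {8 | 1}
Each is a switch {a | b} with numbers a > b; its mean value is (a + b)/2, and mean value is additive over game sums: m(G1 + G2) = m(G1) + m(G2).
Mean of G1 = (3 + (-8))/2 = -5/2 = -5/2
Mean of G2 = (8 + (1))/2 = 9/2 = 9/2
Mean of G1 + G2 = -5/2 + 9/2 = 2

2


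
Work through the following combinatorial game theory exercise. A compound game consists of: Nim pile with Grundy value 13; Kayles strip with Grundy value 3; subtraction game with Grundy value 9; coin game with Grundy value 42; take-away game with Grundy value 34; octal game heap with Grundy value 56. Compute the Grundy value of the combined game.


By the Sprague-Grundy theorem, the Grundy value of a sum of games is the XOR of individual Grundy values.
Nim pile: Grundy value = 13. Running XOR: 0 XOR 13 = 13
Kayles strip: Grundy value = 3. Running XOR: 13 XOR 3 = 14
subtraction game: Grundy value = 9. Running XOR: 14 XOR 9 = 7
coin game: Grundy value = 42. Running XOR: 7 XOR 42 = 45
take-away game: Grundy value = 34. Running XOR: 45 XOR 34 = 15
octal game heap: Grundy value = 56. Running XOR: 15 XOR 56 = 55
The combined Grundy value is 55.

55


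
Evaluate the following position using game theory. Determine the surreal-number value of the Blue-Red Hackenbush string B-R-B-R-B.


Edges (from ground): B-R-B-R-B
By Berlekamp's sign-expansion rule, a Blue-Red Hackenbush stalk has the value of the surreal number whose sign sequence is the edge sequence with B -> + and R -> -.
Sign sequence: +-+-+
Trace the sign expansion in the surreal number tree, starting from 0:
Edge 1: B (sign +) -> bounds (0, +inf), value = 1
Edge 2: R (sign -) -> bounds (0, 1), value = 1/2
Edge 3: B (sign +) -> bounds (1/2, 1), value = 3/4
Edge 4: R (sign -) -> bounds (1/2, 3/4), value = 5/8
Edge 5: B (sign +) -> bounds (5/8, 3/4), value = 11/16
Game value = 11/16

11/16


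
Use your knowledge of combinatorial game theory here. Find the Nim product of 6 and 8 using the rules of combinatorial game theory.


Nim multiplication is bilinear over XOR: (u XOR v) * w = (u*w) XOR (v*w).
So we split each operand into its bit components and XOR the pairwise Nim products.
6 = 2 + 4 (as XOR of powers of 2).
8 = 8 (as XOR of powers of 2).
Using the standard Nim-product table on single bits:
  2*2 = 3,   2*4 = 8,   2*8 = 12,
  4*4 = 6,   4*8 = 11,  8*8 = 13,
and  1*x = x (identity), k*l = l*k (commutative).
Pairwise Nim products:
  2 * 8 = 12
  4 * 8 = 11
XOR them: 12 XOR 11 = 7.
Result: 6 * 8 = 7 (in Nim).

7


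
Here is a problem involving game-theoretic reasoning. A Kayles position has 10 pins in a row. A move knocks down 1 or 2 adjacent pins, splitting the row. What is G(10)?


Kayles: a move removes 1 or 2 adjacent pins from a contiguous row.
Removing pins from a row of k leaves two independent rows (a, b) with a + b = k - 1 (one pin) or a + b = k - 2 (two pins); an end removal gives a = 0.
By Sprague-Grundy, G(k) = mex{ G(a) XOR G(b) } over all these splits. G(0) = 0.
G(1): splits (0,0):0^0=0 -> mex({0}) = 1
G(2): splits (0,1):0^1=1 (0,0):0^0=0 -> mex({0, 1}) = 2
G(3): splits (0,2):0^2=2 (1,1):1^1=0 (0,1):0^1=1 -> mex({0, 1, 2}) = 3
G(4): splits (0,3):0^3=3 (1,2):1^2=3 (0,2):0^2=2 (1,1):1^1=0 -> mex({0, 2, 3}) = 1
G(5): splits (0,4):0^1=1 (1,3):1^3=2 (2,2):2^2=0 (0,3):0^3=3 (1,2):1^2=3 -> mex({0, 1, 2, 3}) = 4
G(6) = mex({0, 1, 2, 4}) = 3
G(7) = mex({0, 1, 3, 4, 5}) = 2
G(8) = mex({0, 2, 3, 5, 6}) = 1
G(9) = mex({0, 1, 2, 3, 6, 7}) = 4
G(10) = mex({0, 1, 3, 4, 5, 7}) = 2
Therefore G(10) = 2.

2


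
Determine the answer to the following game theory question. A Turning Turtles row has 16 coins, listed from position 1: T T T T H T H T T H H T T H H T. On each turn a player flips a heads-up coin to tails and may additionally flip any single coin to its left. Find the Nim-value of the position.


Coins: T T T T H T H T T H H T T H H T
Key fact: a single head at position k behaves exactly like a Nim heap of size k (turning it to T and optionally flipping a coin at j < k corresponds to moving the heap from k to j, or to 0), and heads combine as a disjunctive sum (two heads at the same place would cancel, matching j XOR j = 0). So the Nim-value is the XOR of the 1-indexed positions of the heads.
Face-up positions (1-indexed): [5, 7, 10, 11, 14, 15]
XOR 0 with 5: 0 XOR 5 = 5
XOR 5 with 7: 5 XOR 7 = 2
XOR 2 with 10: 2 XOR 10 = 8
XOR 8 with 11: 8 XOR 11 = 3
XOR 3 with 14: 3 XOR 14 = 13
XOR 13 with 15: 13 XOR 15 = 2
Nim-value = 2

2


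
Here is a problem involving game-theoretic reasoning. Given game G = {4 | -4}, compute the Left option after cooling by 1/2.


Original game: {4 | -4} (a switch {a | b} with a > b).
Cooling by t (for t below the temperature (a - b)/2 = 4) taxes each move by t: {a | b} cooled by t is {a - t | b + t}.
Cooling amount: t = 1/2
Cooled Left option: 4 - 1/2 = 7/2
Cooled Right option: -4 + 1/2 = -7/2
Cooled game: {7/2 | -7/2}
Left option = 7/2

7/2


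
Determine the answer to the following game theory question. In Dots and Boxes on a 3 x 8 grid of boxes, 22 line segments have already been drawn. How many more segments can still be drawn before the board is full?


Grid: 3 x 8 boxes, i.e. 4 rows and 9 columns of dots.
Horizontal edges: (rows + 1) * cols = 4 * 8 = 32
Vertical edges: rows * (cols + 1) = 3 * 9 = 27
Total edges: 32 + 27 = 59
Edges drawn: 22
Remaining: 59 - 22 = 37

37


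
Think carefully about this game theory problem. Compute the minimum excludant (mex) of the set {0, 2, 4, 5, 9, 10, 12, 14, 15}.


Set = {0, 2, 4, 5, 9, 10, 12, 14, 15}
0 is in the set.
1 is NOT in the set. This is the mex.
mex = 1

1


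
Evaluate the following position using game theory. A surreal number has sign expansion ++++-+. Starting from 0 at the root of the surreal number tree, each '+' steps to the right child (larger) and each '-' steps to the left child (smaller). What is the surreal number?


Sign expansion: ++++-+
Rule: track bounds (lo, hi), initially (-inf, +inf). On '+', the current value becomes lo and we move to the simplest number in (value, hi): value + 1 if hi = +inf, otherwise the midpoint (value + hi)/2. On '-', the current value becomes hi and we move to value - 1 if lo = -inf, otherwise the midpoint (lo + value)/2.
Start at 0.
Step 1: sign = +, move right. Bounds: (0, +inf). Value = 1
Step 2: sign = +, move right. Bounds: (1, +inf). Value = 2
Step 3: sign = +, move right. Bounds: (2, +inf). Value = 3
Step 4: sign = +, move right. Bounds: (3, +inf). Value = 4
Step 5: sign = -, move left. Bounds: (3, 4). Value = 7/2
Step 6: sign = +, move right. Bounds: (7/2, 4). Value = 15/4
The surreal number with sign expansion ++++-+ is 15/4.

15/4


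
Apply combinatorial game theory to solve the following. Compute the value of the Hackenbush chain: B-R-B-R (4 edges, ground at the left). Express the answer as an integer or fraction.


Edges (from ground): B-R-B-R
By Berlekamp's sign-expansion rule, a Blue-Red Hackenbush stalk has the value of the surreal number whose sign sequence is the edge sequence with B -> + and R -> -.
Sign sequence: +-+-
Trace the sign expansion in the surreal number tree, starting from 0:
Edge 1: B (sign +) -> bounds (0, +inf), value = 1
Edge 2: R (sign -) -> bounds (0, 1), value = 1/2
Edge 3: B (sign +) -> bounds (1/2, 1), value = 3/4
Edge 4: R (sign -) -> bounds (1/2, 3/4), value = 5/8
Game value = 5/8

5/8


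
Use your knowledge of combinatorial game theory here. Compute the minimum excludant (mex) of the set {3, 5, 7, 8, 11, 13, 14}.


Set = {3, 5, 7, 8, 11, 13, 14}
0 is NOT in the set. This is the mex.
mex = 0

0


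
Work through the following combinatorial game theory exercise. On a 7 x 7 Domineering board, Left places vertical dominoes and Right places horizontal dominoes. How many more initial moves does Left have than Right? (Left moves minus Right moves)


Board is 7 x 7 (rows x cols).
Left (vertical) placements: (rows-1) * cols = 6 * 7 = 42
Right (horizontal) placements: rows * (cols-1) = 7 * 6 = 42
Advantage = Left - Right = 42 - 42 = 0

0


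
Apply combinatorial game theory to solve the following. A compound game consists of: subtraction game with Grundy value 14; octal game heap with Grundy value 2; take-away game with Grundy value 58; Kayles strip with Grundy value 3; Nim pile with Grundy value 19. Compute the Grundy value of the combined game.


By the Sprague-Grundy theorem, the Grundy value of a sum of games is the XOR of individual Grundy values.
subtraction game: Grundy value = 14. Running XOR: 0 XOR 14 = 14
octal game heap: Grundy value = 2. Running XOR: 14 XOR 2 = 12
take-away game: Grundy value = 58. Running XOR: 12 XOR 58 = 54
Kayles strip: Grundy value = 3. Running XOR: 54 XOR 3 = 53
Nim pile: Grundy value = 19. Running XOR: 53 XOR 19 = 38
The combined Grundy value is 38.

38


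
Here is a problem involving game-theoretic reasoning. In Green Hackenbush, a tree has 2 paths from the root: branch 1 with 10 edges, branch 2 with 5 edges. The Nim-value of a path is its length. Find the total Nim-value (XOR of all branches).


The tree has 2 branches from the ground vertex.
In Green Hackenbush, the Nim-value of a simple path of length k is k.
Branch 1: length 10, Nim-value = 10
Branch 2: length 5, Nim-value = 5
Total Nim-value = XOR of all branch values:
0 XOR 10 = 10
10 XOR 5 = 15
Nim-value of the tree = 15

15


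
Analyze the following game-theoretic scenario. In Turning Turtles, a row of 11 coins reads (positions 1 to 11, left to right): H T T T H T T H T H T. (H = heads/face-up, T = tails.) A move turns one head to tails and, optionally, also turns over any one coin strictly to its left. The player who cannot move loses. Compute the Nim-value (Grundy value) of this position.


Coins: H T T T H T T H T H T
Key fact: a single head at position k behaves exactly like a Nim heap of size k (turning it to T and optionally flipping a coin at j < k corresponds to moving the heap from k to j, or to 0), and heads combine as a disjunctive sum (two heads at the same place would cancel, matching j XOR j = 0). So the Nim-value is the XOR of the 1-indexed positions of the heads.
Face-up positions (1-indexed): [1, 5, 8, 10]
XOR 0 with 1: 0 XOR 1 = 1
XOR 1 with 5: 1 XOR 5 = 4
XOR 4 with 8: 4 XOR 8 = 12
XOR 12 with 10: 12 XOR 10 = 6
Nim-value = 6

6


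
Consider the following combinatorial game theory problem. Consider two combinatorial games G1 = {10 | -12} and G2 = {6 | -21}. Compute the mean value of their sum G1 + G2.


G1 = {10 | -12}, G2 = {6 | -21}
Each is a switch {a | b} with numbers a > b; its mean value is (a + b)/2, and mean value is additive over game sums: m(G1 + G2) = m(G1) + m(G2).
Mean of G1 = (10 + (-12))/2 = -2/2 = -1
Mean of G2 = (6 + (-21))/2 = -15/2 = -15/2
Mean of G1 + G2 = -1 + -15/2 = -17/2

-17/2


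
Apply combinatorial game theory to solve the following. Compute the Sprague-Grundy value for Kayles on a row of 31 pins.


Kayles: a move removes 1 or 2 adjacent pins from a contiguous row.
Removing pins from a row of k leaves two independent rows (a, b) with a + b = k - 1 (one pin) or a + b = k - 2 (two pins); an end removal gives a = 0.
By Sprague-Grundy, G(k) = mex{ G(a) XOR G(b) } over all these splits. G(0) = 0.
G(1): splits (0,0):0^0=0 -> mex({0}) = 1
G(2): splits (0,1):0^1=1 (0,0):0^0=0 -> mex({0, 1}) = 2
G(3): splits (0,2):0^2=2 (1,1):1^1=0 (0,1):0^1=1 -> mex({0, 1, 2}) = 3
G(4): splits (0,3):0^3=3 (1,2):1^2=3 (0,2):0^2=2 (1,1):1^1=0 -> mex({0, 2, 3}) = 1
G(5): splits (0,4):0^1=1 (1,3):1^3=2 (2,2):2^2=0 (0,3):0^3=3 (1,2):1^2=3 -> mex({0, 1, 2, 3}) = 4
G(6) = mex({0, 1, 2, 4}) = 3
G(7) = mex({0, 1, 3, 4, 5}) = 2
G(8) = mex({0, 2, 3, 5, 6}) = 1
G(9) = mex({0, 1, 2, 3, 6, 7}) = 4
G(10) = mex({0, 1, 3, 4, 5, 7}) = 2
G(11) = mex({0, 1, 2, 3, 4, 5}) = 6
G(12) = mex({0, 1, 2, 3, 5, 6, 7}) = 4
G(13) = mex({0, 2, 3, 4, 6, 7}) = 1
G(14) = mex({0, 1, 4, 5, 6, 7}) = 2
G(15) = mex({0, 1, 2, 3, 4, 5, 6}) = 7
G(16) = mex({0, 2, 3, 5, 6, 7}) = 1
G(17) = mex({0, 1, 2, 3, 5, 6, 7}) = 4
G(18) = mex({0, 1, 2, 4, 5, 6}) = 3
G(19) = mex({0, 1, 3, 4, 5, 7}) = 2
G(20) = mex({0, 2, 3, 4, 5, 6, 7}) = 1
G(21) = mex({0, 1, 2, 3, 5, 6, 7}) = 4
G(22) = mex({0, 1, 2, 3, 4, 5, 7}) = 6
G(23) = mex({0, 1, 2, 3, 4, 5, 6}) = 7
G(24) = mex({0, 1, 2, 3, 5, 6, 7}) = 4
G(25) = mex({0, 2, 3, 4, 6, 7}) = 1
G(26) = mex({0, 1, 3, 4, 5, 6, 7}) = 2
G(27) = mex({0, 1, 2, 3, 4, 5, 6, 7}) = 8
G(28) = mex({0, 1, 2, 3, 4, 6, 7, 8}) = 5
G(29) = mex({0, 1, 2, 3, 5, 6, 7, 8, 9}) = 4
G(30) = mex({0, 1, 2, 3, 4, 5, 6, 9, 10}) = 7
G(31) = mex({0, 1, 3, 4, 5, 7, 10, 11}) = 2
Therefore G(31) = 2.

2


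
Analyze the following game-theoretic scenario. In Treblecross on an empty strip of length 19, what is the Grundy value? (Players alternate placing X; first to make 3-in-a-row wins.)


Treblecross: place X on empty cells; 3-in-a-row wins.
Playing within two cells of an existing X lets the opponent win at once, so sensible play treats the cells i-2..i+2 around each X as dead. The player left with no safe cell loses, so this is a normal-play take-away game on strips of safe cells.
Placing X at cell i (0-indexed) of a strip of k safe cells leaves independent strips of sizes max(0, i-2) and max(0, k-i-3). Hence G(k) = mex{ G(max(0,i-2)) XOR G(max(0,k-i-3)) : 0 <= i < k }, with G(0) = 0.
G(1): splits (0,0):0^0=0 -> mex({0}) = 1
G(2): splits (0,0):0^0=0 -> mex({0}) = 1
G(3): splits (0,0):0^0=0 -> mex({0}) = 1
G(4): splits (0,1):0^1=1 (0,0):0^0=0 -> mex({0, 1}) = 2
G(5): splits (0,2):0^1=1 (0,1):0^1=1 (0,0):0^0=0 -> mex({0, 1}) = 2
G(6) = mex({1}) = 0
G(7) = mex({0, 1, 2}) = 3
G(8) = mex({0, 1, 2}) = 3
G(9) = mex({0, 2}) = 1
G(10) = mex({0, 2, 3}) = 1
G(11) = mex({0, 3}) = 1
G(12) = mex({1, 3}) = 0
G(13) = mex({0, 1, 2, 3}) = 4
G(14) = mex({0, 1, 2}) = 3
G(15) = mex({0, 1, 2}) = 3
G(16) = mex({0, 1, 2, 4}) = 3
G(17) = mex({0, 1, 3, 4}) = 2
G(18) = mex({0, 1, 3, 4}) = 2
G(19) = mex({0, 1, 3, 5}) = 2
Therefore G(19) = 2.

2


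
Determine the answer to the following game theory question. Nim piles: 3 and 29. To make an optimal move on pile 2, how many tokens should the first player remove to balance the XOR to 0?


Piles: 3 and 29
Current XOR: 3 XOR 29 = 30 (non-zero, so this is an N-position).
To make the XOR zero, we need to find a move that balances the piles.
For pile 2 (size 29): target = 29 XOR 30 = 3
We reduce pile 2 from 29 to 3.
Tokens removed: 29 - 3 = 26
Verification: 3 XOR 3 = 0

26


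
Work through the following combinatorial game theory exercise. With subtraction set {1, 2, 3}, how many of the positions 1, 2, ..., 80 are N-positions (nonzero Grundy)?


Subtraction set S = {1, 2, 3}, so G(n) = n mod 4.
G(n) = 0 when n is a multiple of 4.
Multiples of 4 in [1, 80]: 20
N-positions (nonzero Grundy) = 80 - 20 = 60

60


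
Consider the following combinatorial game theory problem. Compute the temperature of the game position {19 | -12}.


The game is {19 | -12}, a switch {a | b} with numbers a > b.
Cooling {a | b} by t gives {a - t | b + t}, which stops being hot when a - t = b + t, i.e. at t = (a - b)/2. So the temperature of a switch is (a - b)/2.
Temperature = (Left option - Right option) / 2
= (19 - (-12)) / 2
= 31 / 2
= 31/2

31/2


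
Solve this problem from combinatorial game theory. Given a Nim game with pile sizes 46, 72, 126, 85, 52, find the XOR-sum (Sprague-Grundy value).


We need the XOR (exclusive or) of all pile sizes.
After XOR-ing pile 1 (size 46): 0 XOR 46 = 46
After XOR-ing pile 2 (size 72): 46 XOR 72 = 102
After XOR-ing pile 3 (size 126): 102 XOR 126 = 24
After XOR-ing pile 4 (size 85): 24 XOR 85 = 77
After XOR-ing pile 5 (size 52): 77 XOR 52 = 121
The Nim-value of this position is 121.

121


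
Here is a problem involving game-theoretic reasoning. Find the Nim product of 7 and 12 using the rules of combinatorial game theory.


Nim multiplication is bilinear over XOR: (u XOR v) * w = (u*w) XOR (v*w).
So we split each operand into its bit components and XOR the pairwise Nim products.
7 = 1 + 2 + 4 (as XOR of powers of 2).
12 = 4 + 8 (as XOR of powers of 2).
Using the standard Nim-product table on single bits:
  2*2 = 3,   2*4 = 8,   2*8 = 12,
  4*4 = 6,   4*8 = 11,  8*8 = 13,
and  1*x = x (identity), k*l = l*k (commutative).
Pairwise Nim products:
  1 * 4 = 4
  1 * 8 = 8
  2 * 4 = 8
  2 * 8 = 12
  4 * 4 = 6
  4 * 8 = 11
XOR them: 4 XOR 8 XOR 8 XOR 12 XOR 6 XOR 11 = 5.
Result: 7 * 12 = 5 (in Nim).

5


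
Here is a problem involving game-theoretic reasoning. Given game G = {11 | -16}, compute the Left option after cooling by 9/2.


Original game: {11 | -16} (a switch {a | b} with a > b).
Cooling by t (for t below the temperature (a - b)/2 = 27/2) taxes each move by t: {a | b} cooled by t is {a - t | b + t}.
Cooling amount: t = 9/2
Cooled Left option: 11 - 9/2 = 13/2
Cooled Right option: -16 + 9/2 = -23/2
Cooled game: {13/2 | -23/2}
Left option = 13/2

13/2


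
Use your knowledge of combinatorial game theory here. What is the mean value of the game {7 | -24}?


Game = {7 | -24}, a switch {a | b} with numbers a > b.
Its thermograph has left wall a - t and right wall b + t, which meet at t = (a - b)/2, where both equal (a + b)/2. So the mast (mean value) is at (a + b)/2.
Mean = (7 + (-24))/2 = -17/2 = -17/2

-17/2


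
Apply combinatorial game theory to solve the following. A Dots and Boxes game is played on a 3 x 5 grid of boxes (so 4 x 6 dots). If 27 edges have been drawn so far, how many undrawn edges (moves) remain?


Grid: 3 x 5 boxes, i.e. 4 rows and 6 columns of dots.
Horizontal edges: (rows + 1) * cols = 4 * 5 = 20
Vertical edges: rows * (cols + 1) = 3 * 6 = 18
Total edges: 20 + 18 = 38
Edges drawn: 27
Remaining: 38 - 27 = 11

11


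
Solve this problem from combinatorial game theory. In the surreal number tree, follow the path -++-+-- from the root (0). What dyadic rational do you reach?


Sign expansion: -++-+--
Rule: track bounds (lo, hi), initially (-inf, +inf). On '+', the current value becomes lo and we move to the simplest number in (value, hi): value + 1 if hi = +inf, otherwise the midpoint (value + hi)/2. On '-', the current value becomes hi and we move to value - 1 if lo = -inf, otherwise the midpoint (lo + value)/2.
Start at 0.
Step 1: sign = -, move left. Bounds: (-inf, 0). Value = -1
Step 2: sign = +, move right. Bounds: (-1, 0). Value = -1/2
Step 3: sign = +, move right. Bounds: (-1/2, 0). Value = -1/4
Step 4: sign = -, move left. Bounds: (-1/2, -1/4). Value = -3/8
Step 5: sign = +, move right. Bounds: (-3/8, -1/4). Value = -5/16
Step 6: sign = -, move left. Bounds: (-3/8, -5/16). Value = -11/32
Step 7: sign = -, move left. Bounds: (-3/8, -11/32). Value = -23/64
The surreal number with sign expansion -++-+-- is -23/64.

-23/64


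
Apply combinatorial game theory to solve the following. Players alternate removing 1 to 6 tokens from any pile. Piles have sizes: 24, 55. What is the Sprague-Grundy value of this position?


Subtraction set: {1, 2, 3, 4, 5, 6}
For this subtraction set, G(n) = n mod 7 (period = max + 1 = 7).
Pile 1 (size 24): G(24) = 24 mod 7 = 3
Pile 2 (size 55): G(55) = 55 mod 7 = 6
Total Grundy value = XOR of all: 3 XOR 6 = 5

5


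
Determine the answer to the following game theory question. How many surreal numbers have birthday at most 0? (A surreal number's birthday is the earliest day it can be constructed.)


Day 0: {|} = 0 is born. Count = 1.
Day n: the number of surreal numbers born by day n is 2^(n+1) - 1.
By day 0: 2^1 - 1 = 1
By day 0: 1 surreal numbers.

1


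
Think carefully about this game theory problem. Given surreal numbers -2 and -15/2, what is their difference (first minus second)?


x = -2, y = -15/2
Converting to common denominator: 2
x = -4/2, y = -15/2
x - y = -2 - -15/2 = 11/2

11/2


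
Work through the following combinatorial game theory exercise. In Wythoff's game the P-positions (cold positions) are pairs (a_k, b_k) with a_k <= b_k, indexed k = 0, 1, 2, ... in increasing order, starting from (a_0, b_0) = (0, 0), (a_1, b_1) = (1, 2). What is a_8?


By Wythoff's theorem, a_k = floor(k * phi) and b_k = floor(k * phi^2) = a_k + k, where phi = (1 + sqrt(5))/2 is the golden ratio.
phi = (1 + sqrt(5))/2 = 1.618034
k = 8
k * phi = 8 * 1.618034 = 12.944272
a_8 = floor(k * phi) = 12

12


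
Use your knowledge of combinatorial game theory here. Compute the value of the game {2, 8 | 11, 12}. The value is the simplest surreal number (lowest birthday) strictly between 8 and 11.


Left options: {2, 8}, max = 8
Right options: {11, 12}, min = 11
All options are numbers and max(Left) < min(Right), so by the simplicity theorem the value is the simplest (earliest-born) number strictly between 8 and 11.
Integers 9 through 10 all lie strictly between 8 and 11.
Among integers, the simplest (lowest birthday = smallest |n|; 0 is born on day 0, +-n on day n) is 9.
No non-integer in the interval can be simpler: if x is a non-integer in the interval, then floor(x) or ceil(x) also lies in the interval (the interval contains an integer), and both are proper prefixes of x's sign expansion, i.e. born earlier. So the game value is 9.
Game value = 9

9


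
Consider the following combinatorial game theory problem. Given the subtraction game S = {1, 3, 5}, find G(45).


The subtraction set is S = {1, 3, 5}.
G(k) = mex{ G(k - s) : s in S, s <= k }. We compute iteratively: G(0) = 0.
G(1) = mex({0}) = 1
G(2) = mex({1}) = 0
G(3) = mex({0}) = 1
G(4) = mex({1}) = 0
G(5) = mex({0}) = 1
G(6) = mex({1}) = 0
Observe that G(2)..G(6) = 0, 1, 0, 1, 0 repeats G(0)..G(4) = 0, 1, 0, 1, 0.
For k >= max(S) = 5, G(k) is determined by the previous 5 values G(k-5)..G(k-1); a window of 5 consecutive values has recurred shifted by 2, so by induction G(k + 2) = G(k) for all k >= 0: the sequence is periodic from the start with period 2.
One period: G(0..1) = 0, 1.
45 mod 2 = 1, so G(45) = G(1) = 1.

1


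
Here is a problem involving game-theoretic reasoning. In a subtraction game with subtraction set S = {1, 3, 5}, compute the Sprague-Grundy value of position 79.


The subtraction set is S = {1, 3, 5}.
G(k) = mex{ G(k - s) : s in S, s <= k }. We compute iteratively: G(0) = 0.
G(1) = mex({0}) = 1
G(2) = mex({1}) = 0
G(3) = mex({0}) = 1
G(4) = mex({1}) = 0
G(5) = mex({0}) = 1
G(6) = mex({1}) = 0
Observe that G(2)..G(6) = 0, 1, 0, 1, 0 repeats G(0)..G(4) = 0, 1, 0, 1, 0.
For k >= max(S) = 5, G(k) is determined by the previous 5 values G(k-5)..G(k-1); a window of 5 consecutive values has recurred shifted by 2, so by induction G(k + 2) = G(k) for all k >= 0: the sequence is periodic from the start with period 2.
One period: G(0..1) = 0, 1.
79 mod 2 = 1, so G(79) = G(1) = 1.

1


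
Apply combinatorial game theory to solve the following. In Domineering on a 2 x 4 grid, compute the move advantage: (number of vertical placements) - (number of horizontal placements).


Board is 2 x 4 (rows x cols).
Left (vertical) placements: (rows-1) * cols = 1 * 4 = 4
Right (horizontal) placements: rows * (cols-1) = 2 * 3 = 6
Advantage = Left - Right = 4 - 6 = -2

-2


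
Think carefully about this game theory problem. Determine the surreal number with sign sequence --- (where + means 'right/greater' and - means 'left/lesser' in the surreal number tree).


Sign expansion: ---
Rule: track bounds (lo, hi), initially (-inf, +inf). On '+', the current value becomes lo and we move to the simplest number in (value, hi): value + 1 if hi = +inf, otherwise the midpoint (value + hi)/2. On '-', the current value becomes hi and we move to value - 1 if lo = -inf, otherwise the midpoint (lo + value)/2.
Start at 0.
Step 1: sign = -, move left. Bounds: (-inf, 0). Value = -1
Step 2: sign = -, move left. Bounds: (-inf, -1). Value = -2
Step 3: sign = -, move left. Bounds: (-inf, -2). Value = -3
The surreal number with sign expansion --- is -3.

-3


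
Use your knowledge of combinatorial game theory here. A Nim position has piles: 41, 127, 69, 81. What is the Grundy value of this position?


We need the XOR (exclusive or) of all pile sizes.
After XOR-ing pile 1 (size 41): 0 XOR 41 = 41
After XOR-ing pile 2 (size 127): 41 XOR 127 = 86
After XOR-ing pile 3 (size 69): 86 XOR 69 = 19
After XOR-ing pile 4 (size 81): 19 XOR 81 = 66
The Nim-value of this position is 66.

66


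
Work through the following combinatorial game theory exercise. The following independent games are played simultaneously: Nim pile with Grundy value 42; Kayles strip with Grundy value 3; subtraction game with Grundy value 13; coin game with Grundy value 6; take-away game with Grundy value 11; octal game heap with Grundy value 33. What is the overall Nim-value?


By the Sprague-Grundy theorem, the Grundy value of a sum of games is the XOR of individual Grundy values.
Nim pile: Grundy value = 42. Running XOR: 0 XOR 42 = 42
Kayles strip: Grundy value = 3. Running XOR: 42 XOR 3 = 41
subtraction game: Grundy value = 13. Running XOR: 41 XOR 13 = 36
coin game: Grundy value = 6. Running XOR: 36 XOR 6 = 34
take-away game: Grundy value = 11. Running XOR: 34 XOR 11 = 41
octal game heap: Grundy value = 33. Running XOR: 41 XOR 33 = 8
The combined Grundy value is 8.

8


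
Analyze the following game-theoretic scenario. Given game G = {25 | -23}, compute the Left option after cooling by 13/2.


Original game: {25 | -23} (a switch {a | b} with a > b).
Cooling by t (for t below the temperature (a - b)/2 = 24) taxes each move by t: {a | b} cooled by t is {a - t | b + t}.
Cooling amount: t = 13/2
Cooled Left option: 25 - 13/2 = 37/2
Cooled Right option: -23 + 13/2 = -33/2
Cooled game: {37/2 | -33/2}
Left option = 37/2

37/2


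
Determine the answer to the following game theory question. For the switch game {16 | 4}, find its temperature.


The game is {16 | 4}, a switch {a | b} with numbers a > b.
Cooling {a | b} by t gives {a - t | b + t}, which stops being hot when a - t = b + t, i.e. at t = (a - b)/2. So the temperature of a switch is (a - b)/2.
Temperature = (Left option - Right option) / 2
= (16 - (4)) / 2
= 12 / 2
= 6

6


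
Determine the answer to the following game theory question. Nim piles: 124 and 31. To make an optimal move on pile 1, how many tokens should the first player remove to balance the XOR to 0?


Piles: 124 and 31
Current XOR: 124 XOR 31 = 99 (non-zero, so this is an N-position).
To make the XOR zero, we need to find a move that balances the piles.
For pile 1 (size 124): target = 124 XOR 99 = 31
We reduce pile 1 from 124 to 31.
Tokens removed: 124 - 31 = 93
Verification: 31 XOR 31 = 0

93


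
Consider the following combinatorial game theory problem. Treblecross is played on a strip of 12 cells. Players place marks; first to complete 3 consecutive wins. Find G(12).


Treblecross: place X on empty cells; 3-in-a-row wins.
Playing within two cells of an existing X lets the opponent win at once, so sensible play treats the cells i-2..i+2 around each X as dead. The player left with no safe cell loses, so this is a normal-play take-away game on strips of safe cells.
Placing X at cell i (0-indexed) of a strip of k safe cells leaves independent strips of sizes max(0, i-2) and max(0, k-i-3). Hence G(k) = mex{ G(max(0,i-2)) XOR G(max(0,k-i-3)) : 0 <= i < k }, with G(0) = 0.
G(1): splits (0,0):0^0=0 -> mex({0}) = 1
G(2): splits (0,0):0^0=0 -> mex({0}) = 1
G(3): splits (0,0):0^0=0 -> mex({0}) = 1
G(4): splits (0,1):0^1=1 (0,0):0^0=0 -> mex({0, 1}) = 2
G(5): splits (0,2):0^1=1 (0,1):0^1=1 (0,0):0^0=0 -> mex({0, 1}) = 2
G(6) = mex({1}) = 0
G(7) = mex({0, 1, 2}) = 3
G(8) = mex({0, 1, 2}) = 3
G(9) = mex({0, 2}) = 1
G(10) = mex({0, 2, 3}) = 1
G(11) = mex({0, 3}) = 1
G(12) = mex({1, 3}) = 0
Therefore G(12) = 0.

0


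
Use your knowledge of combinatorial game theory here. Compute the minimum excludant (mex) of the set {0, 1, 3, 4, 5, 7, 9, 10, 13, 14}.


Set = {0, 1, 3, 4, 5, 7, 9, 10, 13, 14}
0 is in the set.
1 is in the set.
2 is NOT in the set. This is the mex.
mex = 2

2


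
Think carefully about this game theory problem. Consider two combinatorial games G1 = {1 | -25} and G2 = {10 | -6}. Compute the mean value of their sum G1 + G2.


G1 = {1 | -25}, G2 = {10 | -6}
Each is a switch {a | b} with numbers a > b; its mean value is (a + b)/2, and mean value is additive over game sums: m(G1 + G2) = m(G1) + m(G2).
Mean of G1 = (1 + (-25))/2 = -24/2 = -12
Mean of G2 = (10 + (-6))/2 = 4/2 = 2
Mean of G1 + G2 = -12 + 2 = -10

-10


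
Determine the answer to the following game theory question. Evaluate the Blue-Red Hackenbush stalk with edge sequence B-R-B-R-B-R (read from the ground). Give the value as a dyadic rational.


Edges (from ground): B-R-B-R-B-R
By Berlekamp's sign-expansion rule, a Blue-Red Hackenbush stalk has the value of the surreal number whose sign sequence is the edge sequence with B -> + and R -> -.
Sign sequence: +-+-+-
Trace the sign expansion in the surreal number tree, starting from 0:
Edge 1: B (sign +) -> bounds (0, +inf), value = 1
Edge 2: R (sign -) -> bounds (0, 1), value = 1/2
Edge 3: B (sign +) -> bounds (1/2, 1), value = 3/4
Edge 4: R (sign -) -> bounds (1/2, 3/4), value = 5/8
Edge 5: B (sign +) -> bounds (5/8, 3/4), value = 11/16
Edge 6: R (sign -) -> bounds (5/8, 11/16), value = 21/32
Game value = 21/32

21/32


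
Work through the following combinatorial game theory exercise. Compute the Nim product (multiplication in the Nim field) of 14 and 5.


Nim multiplication is bilinear over XOR: (u XOR v) * w = (u*w) XOR (v*w).
So we split each operand into its bit components and XOR the pairwise Nim products.
14 = 2 + 4 + 8 (as XOR of powers of 2).
5 = 1 + 4 (as XOR of powers of 2).
Using the standard Nim-product table on single bits:
  2*2 = 3,   2*4 = 8,   2*8 = 12,
  4*4 = 6,   4*8 = 11,  8*8 = 13,
and  1*x = x (identity), k*l = l*k (commutative).
Pairwise Nim products:
  2 * 1 = 2
  2 * 4 = 8
  4 * 1 = 4
  4 * 4 = 6
  8 * 1 = 8
  8 * 4 = 11
XOR them: 2 XOR 8 XOR 4 XOR 6 XOR 8 XOR 11 = 11.
Result: 14 * 5 = 11 (in Nim).

11


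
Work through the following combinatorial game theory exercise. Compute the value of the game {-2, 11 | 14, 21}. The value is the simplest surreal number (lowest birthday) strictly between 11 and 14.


Left options: {-2, 11}, max = 11
Right options: {14, 21}, min = 14
All options are numbers and max(Left) < min(Right), so by the simplicity theorem the value is the simplest (earliest-born) number strictly between 11 and 14.
Integers 12 through 13 all lie strictly between 11 and 14.
Among integers, the simplest (lowest birthday = smallest |n|; 0 is born on day 0, +-n on day n) is 12.
No non-integer in the interval can be simpler: if x is a non-integer in the interval, then floor(x) or ceil(x) also lies in the interval (the interval contains an integer), and both are proper prefixes of x's sign expansion, i.e. born earlier. So the game value is 12.
Game value = 12

12


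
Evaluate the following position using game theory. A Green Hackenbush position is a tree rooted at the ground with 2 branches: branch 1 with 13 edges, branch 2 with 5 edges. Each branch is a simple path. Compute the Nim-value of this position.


The tree has 2 branches from the ground vertex.
In Green Hackenbush, the Nim-value of a simple path of length k is k.
Branch 1: length 13, Nim-value = 13
Branch 2: length 5, Nim-value = 5
Total Nim-value = XOR of all branch values:
0 XOR 13 = 13
13 XOR 5 = 8
Nim-value of the tree = 8

8
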